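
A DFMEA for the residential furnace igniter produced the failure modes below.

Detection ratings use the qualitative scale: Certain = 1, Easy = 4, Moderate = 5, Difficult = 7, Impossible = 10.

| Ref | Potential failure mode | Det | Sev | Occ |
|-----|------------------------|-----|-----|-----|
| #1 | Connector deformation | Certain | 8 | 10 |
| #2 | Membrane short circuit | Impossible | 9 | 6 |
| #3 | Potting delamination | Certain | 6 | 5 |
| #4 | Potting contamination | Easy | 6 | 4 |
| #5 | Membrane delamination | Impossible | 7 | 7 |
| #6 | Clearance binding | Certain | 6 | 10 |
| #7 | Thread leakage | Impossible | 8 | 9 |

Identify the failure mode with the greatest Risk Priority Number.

#7

RPN = Severity × Occurrence × Detection:
  #1: 8 × 10 × 1 = 80
  #2: 9 × 6 × 10 = 540
  #3: 6 × 5 × 1 = 30
  #4: 6 × 4 × 4 = 96
  #5: 7 × 7 × 10 = 490
  #6: 6 × 10 × 1 = 60
  #7: 8 × 9 × 10 = 720
Highest RPN is 720 → #7.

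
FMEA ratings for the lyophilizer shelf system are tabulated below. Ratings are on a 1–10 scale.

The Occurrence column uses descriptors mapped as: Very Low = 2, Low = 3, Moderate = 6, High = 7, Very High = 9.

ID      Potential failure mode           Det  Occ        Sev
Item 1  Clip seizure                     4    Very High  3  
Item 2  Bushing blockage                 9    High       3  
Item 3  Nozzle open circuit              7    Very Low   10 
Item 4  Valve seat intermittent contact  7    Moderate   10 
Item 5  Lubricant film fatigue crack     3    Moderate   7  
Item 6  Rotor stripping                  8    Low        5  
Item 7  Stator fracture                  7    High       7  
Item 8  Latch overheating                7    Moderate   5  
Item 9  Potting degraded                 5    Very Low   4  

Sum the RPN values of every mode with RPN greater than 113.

1548

RPN = Severity × Occurrence × Detection:
  Item 1: 3 × 9 × 4 = 108
  Item 2: 3 × 7 × 9 = 189
  Item 3: 10 × 2 × 7 = 140
  Item 4: 10 × 6 × 7 = 420
  Item 5: 7 × 6 × 3 = 126
  Item 6: 5 × 3 × 8 = 120
  Item 7: 7 × 7 × 7 = 343
  Item 8: 5 × 6 × 7 = 210
  Item 9: 4 × 2 × 5 = 40
RPN > 113: Item 2 (189), Item 3 (140), Item 4 (420), Item 5 (126), Item 6 (120), Item 7 (343), Item 8 (210).
Sum: 189 + 140 + 420 + 126 + 120 + 343 + 210 = 1548.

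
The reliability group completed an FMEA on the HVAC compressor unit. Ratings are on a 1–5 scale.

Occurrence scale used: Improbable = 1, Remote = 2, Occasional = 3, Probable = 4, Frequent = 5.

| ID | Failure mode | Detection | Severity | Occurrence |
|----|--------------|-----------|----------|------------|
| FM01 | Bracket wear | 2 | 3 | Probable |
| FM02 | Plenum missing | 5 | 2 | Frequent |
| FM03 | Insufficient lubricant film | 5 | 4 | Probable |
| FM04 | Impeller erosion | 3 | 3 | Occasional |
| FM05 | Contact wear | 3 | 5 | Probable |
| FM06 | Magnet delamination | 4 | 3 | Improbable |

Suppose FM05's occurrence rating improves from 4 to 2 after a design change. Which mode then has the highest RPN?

RPN = Severity × Occurrence × Detection:
  FM01: 3 × 4 × 2 = 24
  FM02: 2 × 5 × 5 = 50
  FM03: 4 × 4 × 5 = 80
  FM04: 3 × 3 × 3 = 27
  FM05: 5 × 4 × 3 = 60
  FM06: 3 × 1 × 4 = 12
After action: FM05 → 5 × 2 × 3 = 30.
Revised RPNs: FM03=80, FM02=50, FM05=30, FM04=27, FM01=24, FM06=12.
Highest is now FM03 (80).

FM03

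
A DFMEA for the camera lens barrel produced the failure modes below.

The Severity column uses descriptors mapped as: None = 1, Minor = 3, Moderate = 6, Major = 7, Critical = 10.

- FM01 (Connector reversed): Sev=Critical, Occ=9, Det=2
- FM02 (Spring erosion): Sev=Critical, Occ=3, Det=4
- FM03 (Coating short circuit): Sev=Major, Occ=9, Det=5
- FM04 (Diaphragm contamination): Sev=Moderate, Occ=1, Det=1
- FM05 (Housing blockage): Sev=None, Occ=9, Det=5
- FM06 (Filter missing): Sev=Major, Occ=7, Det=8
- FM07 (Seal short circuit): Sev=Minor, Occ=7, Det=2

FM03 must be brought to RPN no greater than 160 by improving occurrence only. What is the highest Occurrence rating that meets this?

FM03: S=7, O=9, D=5 → current RPN = 315.
Fixed product = 35. Need 35 × O ≤ 160, so O ≤ 160/35 = 4.57.
Maximum integer Occurrence rating = 4 (gives RPN 140; O=5 would give 175 > 160).

4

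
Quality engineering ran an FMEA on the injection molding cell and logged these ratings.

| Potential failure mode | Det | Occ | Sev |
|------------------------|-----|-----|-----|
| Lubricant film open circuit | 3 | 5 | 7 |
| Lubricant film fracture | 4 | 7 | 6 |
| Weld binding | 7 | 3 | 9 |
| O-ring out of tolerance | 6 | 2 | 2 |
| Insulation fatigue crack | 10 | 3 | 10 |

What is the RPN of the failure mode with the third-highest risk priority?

168

RPN = Severity × Occurrence × Detection:
  Lubricant film open circuit: 7 × 5 × 3 = 105
  Lubricant film fracture: 6 × 7 × 4 = 168
  Weld binding: 9 × 3 × 7 = 189
  O-ring out of tolerance: 2 × 2 × 6 = 24
  Insulation fatigue crack: 10 × 3 × 10 = 300
Sorted descending: 300, 189, 168, 105, 24.
The third-highest RPN is 168 (Lubricant film fracture).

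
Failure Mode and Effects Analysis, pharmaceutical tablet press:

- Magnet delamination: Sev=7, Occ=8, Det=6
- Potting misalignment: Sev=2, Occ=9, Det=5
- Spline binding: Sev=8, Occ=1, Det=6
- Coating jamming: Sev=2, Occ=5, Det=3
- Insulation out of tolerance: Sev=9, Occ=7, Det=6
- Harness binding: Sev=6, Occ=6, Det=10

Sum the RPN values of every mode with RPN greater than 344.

738

RPN = Severity × Occurrence × Detection:
  Magnet delamination: 7 × 8 × 6 = 336
  Potting misalignment: 2 × 9 × 5 = 90
  Spline binding: 8 × 1 × 6 = 48
  Coating jamming: 2 × 5 × 3 = 30
  Insulation out of tolerance: 9 × 7 × 6 = 378
  Harness binding: 6 × 6 × 10 = 360
RPN > 344: Insulation out of tolerance (378), Harness binding (360).
Sum: 378 + 360 = 738.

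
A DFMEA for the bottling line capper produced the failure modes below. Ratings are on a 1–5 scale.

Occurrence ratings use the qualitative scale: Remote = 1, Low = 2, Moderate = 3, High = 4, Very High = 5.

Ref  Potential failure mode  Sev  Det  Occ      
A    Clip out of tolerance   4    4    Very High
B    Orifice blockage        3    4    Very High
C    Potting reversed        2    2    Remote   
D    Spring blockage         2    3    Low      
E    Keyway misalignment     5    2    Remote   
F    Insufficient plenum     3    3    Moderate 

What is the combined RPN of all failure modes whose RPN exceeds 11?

179

RPN = Severity × Occurrence × Detection:
  A: 4 × 5 × 4 = 80
  B: 3 × 5 × 4 = 60
  C: 2 × 1 × 2 = 4
  D: 2 × 2 × 3 = 12
  E: 5 × 1 × 2 = 10
  F: 3 × 3 × 3 = 27
RPN > 11: A (80), B (60), D (12), F (27).
Sum: 80 + 60 + 12 + 27 = 179.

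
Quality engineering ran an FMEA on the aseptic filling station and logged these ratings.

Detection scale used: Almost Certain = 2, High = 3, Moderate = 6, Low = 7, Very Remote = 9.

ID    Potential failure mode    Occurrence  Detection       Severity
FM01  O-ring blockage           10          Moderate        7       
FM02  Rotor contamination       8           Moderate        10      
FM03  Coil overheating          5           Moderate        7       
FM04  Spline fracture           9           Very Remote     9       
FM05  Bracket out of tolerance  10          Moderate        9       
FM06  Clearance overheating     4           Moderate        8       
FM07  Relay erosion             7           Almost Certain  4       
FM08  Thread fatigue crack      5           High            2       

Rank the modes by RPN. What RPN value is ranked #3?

RPN = Severity × Occurrence × Detection:
  FM01: 7 × 10 × 6 = 420
  FM02: 10 × 8 × 6 = 480
  FM03: 7 × 5 × 6 = 210
  FM04: 9 × 9 × 9 = 729
  FM05: 9 × 10 × 6 = 540
  FM06: 8 × 4 × 6 = 192
  FM07: 4 × 7 × 2 = 56
  FM08: 2 × 5 × 3 = 30
Sorted descending: 729, 540, 480, 420, 210, 192, 56, 30.
The third-highest RPN is 480 (FM02).

480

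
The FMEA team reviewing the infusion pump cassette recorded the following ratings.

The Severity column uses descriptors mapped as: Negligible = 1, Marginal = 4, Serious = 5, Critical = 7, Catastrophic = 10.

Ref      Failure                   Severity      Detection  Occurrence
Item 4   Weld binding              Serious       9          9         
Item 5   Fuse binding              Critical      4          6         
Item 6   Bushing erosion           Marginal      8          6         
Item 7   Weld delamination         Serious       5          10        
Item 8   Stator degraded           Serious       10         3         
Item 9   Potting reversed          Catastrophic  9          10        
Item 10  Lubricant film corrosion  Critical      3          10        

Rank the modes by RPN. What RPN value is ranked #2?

RPN = Severity × Occurrence × Detection:
  Item 4: 5 × 9 × 9 = 405
  Item 5: 7 × 6 × 4 = 168
  Item 6: 4 × 6 × 8 = 192
  Item 7: 5 × 10 × 5 = 250
  Item 8: 5 × 3 × 10 = 150
  Item 9: 10 × 10 × 9 = 900
  Item 10: 7 × 10 × 3 = 210
Sorted descending: 900, 405, 250, 210, 192, 168, 150.
The second-highest RPN is 405 (Item 4).

405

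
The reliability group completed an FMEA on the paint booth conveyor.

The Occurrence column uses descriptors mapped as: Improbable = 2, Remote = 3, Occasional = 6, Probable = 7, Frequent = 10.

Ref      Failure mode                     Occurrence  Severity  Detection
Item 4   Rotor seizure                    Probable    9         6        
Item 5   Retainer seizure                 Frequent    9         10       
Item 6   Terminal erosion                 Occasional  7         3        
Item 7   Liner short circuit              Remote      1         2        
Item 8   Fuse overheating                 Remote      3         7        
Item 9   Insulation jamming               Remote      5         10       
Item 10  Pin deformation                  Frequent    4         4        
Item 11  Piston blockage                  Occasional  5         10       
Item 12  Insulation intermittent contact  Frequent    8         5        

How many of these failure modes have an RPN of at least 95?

7

RPN = Severity × Occurrence × Detection:
  Item 4: 9 × 7 × 6 = 378
  Item 5: 9 × 10 × 10 = 900
  Item 6: 7 × 6 × 3 = 126
  Item 7: 1 × 3 × 2 = 6
  Item 8: 3 × 3 × 7 = 63
  Item 9: 5 × 3 × 10 = 150
  Item 10: 4 × 10 × 4 = 160
  Item 11: 5 × 6 × 10 = 300
  Item 12: 8 × 10 × 5 = 400
Modes with RPN ≥ 95: Item 4 (378), Item 5 (900), Item 6 (126), Item 9 (150), Item 10 (160), Item 11 (300), Item 12 (400) → 7.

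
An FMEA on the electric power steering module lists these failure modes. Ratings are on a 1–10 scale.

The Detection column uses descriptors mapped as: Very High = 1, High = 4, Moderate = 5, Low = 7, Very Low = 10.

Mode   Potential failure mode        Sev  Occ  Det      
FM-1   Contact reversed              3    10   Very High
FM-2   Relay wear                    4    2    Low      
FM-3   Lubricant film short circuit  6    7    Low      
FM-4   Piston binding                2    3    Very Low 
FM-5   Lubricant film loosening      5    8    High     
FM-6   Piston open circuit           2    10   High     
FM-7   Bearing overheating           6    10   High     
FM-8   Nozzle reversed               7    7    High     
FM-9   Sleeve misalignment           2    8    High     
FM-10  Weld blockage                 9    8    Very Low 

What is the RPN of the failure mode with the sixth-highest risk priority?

RPN = Severity × Occurrence × Detection:
  FM-1: 3 × 10 × 1 = 30
  FM-2: 4 × 2 × 7 = 56
  FM-3: 6 × 7 × 7 = 294
  FM-4: 2 × 3 × 10 = 60
  FM-5: 5 × 8 × 4 = 160
  FM-6: 2 × 10 × 4 = 80
  FM-7: 6 × 10 × 4 = 240
  FM-8: 7 × 7 × 4 = 196
  FM-9: 2 × 8 × 4 = 64
  FM-10: 9 × 8 × 10 = 720
Sorted descending: 720, 294, 240, 196, 160, 80, 64, 60, 56, 30.
The sixth-highest RPN is 80 (FM-6).

80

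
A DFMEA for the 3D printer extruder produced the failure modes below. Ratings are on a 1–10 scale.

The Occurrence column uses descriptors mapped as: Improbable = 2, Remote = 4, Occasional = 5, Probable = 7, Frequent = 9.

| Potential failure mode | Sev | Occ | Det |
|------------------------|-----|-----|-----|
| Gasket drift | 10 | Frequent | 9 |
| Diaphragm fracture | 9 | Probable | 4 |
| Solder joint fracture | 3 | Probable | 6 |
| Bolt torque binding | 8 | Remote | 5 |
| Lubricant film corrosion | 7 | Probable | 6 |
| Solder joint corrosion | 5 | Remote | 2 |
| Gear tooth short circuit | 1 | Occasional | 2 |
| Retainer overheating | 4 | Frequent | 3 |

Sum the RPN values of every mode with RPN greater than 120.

1642

RPN = Severity × Occurrence × Detection:
  Gasket drift: 10 × 9 × 9 = 810
  Diaphragm fracture: 9 × 7 × 4 = 252
  Solder joint fracture: 3 × 7 × 6 = 126
  Bolt torque binding: 8 × 4 × 5 = 160
  Lubricant film corrosion: 7 × 7 × 6 = 294
  Solder joint corrosion: 5 × 4 × 2 = 40
  Gear tooth short circuit: 1 × 5 × 2 = 10
  Retainer overheating: 4 × 9 × 3 = 108
RPN > 120: Gasket drift (810), Diaphragm fracture (252), Solder joint fracture (126), Bolt torque binding (160), Lubricant film corrosion (294).
Sum: 810 + 252 + 126 + 160 + 294 = 1642.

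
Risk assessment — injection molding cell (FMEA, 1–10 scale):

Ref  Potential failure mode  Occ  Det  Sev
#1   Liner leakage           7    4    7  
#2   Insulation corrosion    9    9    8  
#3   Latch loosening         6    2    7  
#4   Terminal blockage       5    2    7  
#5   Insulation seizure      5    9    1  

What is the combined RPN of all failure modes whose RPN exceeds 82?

RPN = Severity × Occurrence × Detection:
  #1: 7 × 7 × 4 = 196
  #2: 8 × 9 × 9 = 648
  #3: 7 × 6 × 2 = 84
  #4: 7 × 5 × 2 = 70
  #5: 1 × 5 × 9 = 45
RPN > 82: #1 (196), #2 (648), #3 (84).
Sum: 196 + 648 + 84 = 928.

928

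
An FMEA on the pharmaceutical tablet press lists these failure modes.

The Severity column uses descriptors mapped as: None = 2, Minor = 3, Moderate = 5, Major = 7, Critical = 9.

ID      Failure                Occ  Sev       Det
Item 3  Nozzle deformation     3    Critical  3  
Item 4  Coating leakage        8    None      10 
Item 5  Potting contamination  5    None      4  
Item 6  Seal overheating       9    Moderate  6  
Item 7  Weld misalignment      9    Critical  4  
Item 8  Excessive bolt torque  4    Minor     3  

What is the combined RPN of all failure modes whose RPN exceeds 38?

RPN = Severity × Occurrence × Detection:
  Item 3: 9 × 3 × 3 = 81
  Item 4: 2 × 8 × 10 = 160
  Item 5: 2 × 5 × 4 = 40
  Item 6: 5 × 9 × 6 = 270
  Item 7: 9 × 9 × 4 = 324
  Item 8: 3 × 4 × 3 = 36
RPN > 38: Item 3 (81), Item 4 (160), Item 5 (40), Item 6 (270), Item 7 (324).
Sum: 81 + 160 + 40 + 270 + 324 = 875.

875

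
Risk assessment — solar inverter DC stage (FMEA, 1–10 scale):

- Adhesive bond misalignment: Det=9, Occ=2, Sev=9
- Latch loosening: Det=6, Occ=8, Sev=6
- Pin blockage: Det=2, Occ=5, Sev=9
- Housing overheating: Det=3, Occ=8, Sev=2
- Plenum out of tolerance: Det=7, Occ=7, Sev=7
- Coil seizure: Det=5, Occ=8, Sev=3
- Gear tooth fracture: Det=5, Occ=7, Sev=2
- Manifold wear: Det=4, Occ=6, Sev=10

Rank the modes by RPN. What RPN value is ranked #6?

RPN = Severity × Occurrence × Detection:
  Adhesive bond misalignment: 9 × 2 × 9 = 162
  Latch loosening: 6 × 8 × 6 = 288
  Pin blockage: 9 × 5 × 2 = 90
  Housing overheating: 2 × 8 × 3 = 48
  Plenum out of tolerance: 7 × 7 × 7 = 343
  Coil seizure: 3 × 8 × 5 = 120
  Gear tooth fracture: 2 × 7 × 5 = 70
  Manifold wear: 10 × 6 × 4 = 240
Sorted descending: 343, 288, 240, 162, 120, 90, 70, 48.
The sixth-highest RPN is 90 (Pin blockage).

90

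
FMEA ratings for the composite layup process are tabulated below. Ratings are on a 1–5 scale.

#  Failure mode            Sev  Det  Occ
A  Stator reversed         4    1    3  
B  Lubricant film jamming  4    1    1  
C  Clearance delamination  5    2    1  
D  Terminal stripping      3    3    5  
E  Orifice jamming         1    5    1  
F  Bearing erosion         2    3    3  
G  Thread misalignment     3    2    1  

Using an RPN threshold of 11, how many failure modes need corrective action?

RPN = Severity × Occurrence × Detection:
  A: 4 × 3 × 1 = 12
  B: 4 × 1 × 1 = 4
  C: 5 × 1 × 2 = 10
  D: 3 × 5 × 3 = 45
  E: 1 × 1 × 5 = 5
  F: 2 × 3 × 3 = 18
  G: 3 × 1 × 2 = 6
Modes with RPN ≥ 11: A (12), D (45), F (18) → 3.

3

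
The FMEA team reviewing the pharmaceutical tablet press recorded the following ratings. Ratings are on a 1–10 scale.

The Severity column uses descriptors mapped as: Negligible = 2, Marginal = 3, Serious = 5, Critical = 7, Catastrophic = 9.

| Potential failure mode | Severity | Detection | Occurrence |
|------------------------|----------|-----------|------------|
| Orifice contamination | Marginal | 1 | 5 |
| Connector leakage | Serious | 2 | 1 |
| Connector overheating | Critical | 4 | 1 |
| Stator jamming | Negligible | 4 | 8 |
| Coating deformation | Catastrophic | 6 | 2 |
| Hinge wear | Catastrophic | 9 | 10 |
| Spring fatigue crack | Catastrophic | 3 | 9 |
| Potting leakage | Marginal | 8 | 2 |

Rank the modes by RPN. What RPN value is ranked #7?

15

RPN = Severity × Occurrence × Detection:
  Orifice contamination: 3 × 5 × 1 = 15
  Connector leakage: 5 × 1 × 2 = 10
  Connector overheating: 7 × 1 × 4 = 28
  Stator jamming: 2 × 8 × 4 = 64
  Coating deformation: 9 × 2 × 6 = 108
  Hinge wear: 9 × 10 × 9 = 810
  Spring fatigue crack: 9 × 9 × 3 = 243
  Potting leakage: 3 × 2 × 8 = 48
Sorted descending: 810, 243, 108, 64, 48, 28, 15, 10.
The seventh-highest RPN is 15 (Orifice contamination).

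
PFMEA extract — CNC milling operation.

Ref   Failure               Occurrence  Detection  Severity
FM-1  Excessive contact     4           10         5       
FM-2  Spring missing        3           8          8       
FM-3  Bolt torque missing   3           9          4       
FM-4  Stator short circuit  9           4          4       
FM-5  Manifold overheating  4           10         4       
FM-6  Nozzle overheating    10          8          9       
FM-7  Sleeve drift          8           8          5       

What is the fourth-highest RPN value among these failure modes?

192

RPN = Severity × Occurrence × Detection:
  FM-1: 5 × 4 × 10 = 200
  FM-2: 8 × 3 × 8 = 192
  FM-3: 4 × 3 × 9 = 108
  FM-4: 4 × 9 × 4 = 144
  FM-5: 4 × 4 × 10 = 160
  FM-6: 9 × 10 × 8 = 720
  FM-7: 5 × 8 × 8 = 320
Sorted descending: 720, 320, 200, 192, 160, 144, 108.
The fourth-highest RPN is 192 (FM-2).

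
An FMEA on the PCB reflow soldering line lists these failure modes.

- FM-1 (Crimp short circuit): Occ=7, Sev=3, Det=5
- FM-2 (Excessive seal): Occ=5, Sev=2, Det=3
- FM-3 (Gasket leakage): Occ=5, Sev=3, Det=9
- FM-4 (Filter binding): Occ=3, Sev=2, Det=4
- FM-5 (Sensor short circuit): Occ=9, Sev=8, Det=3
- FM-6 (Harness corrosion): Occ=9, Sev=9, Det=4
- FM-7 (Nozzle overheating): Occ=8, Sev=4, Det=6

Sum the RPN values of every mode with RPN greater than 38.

972

RPN = Severity × Occurrence × Detection:
  FM-1: 3 × 7 × 5 = 105
  FM-2: 2 × 5 × 3 = 30
  FM-3: 3 × 5 × 9 = 135
  FM-4: 2 × 3 × 4 = 24
  FM-5: 8 × 9 × 3 = 216
  FM-6: 9 × 9 × 4 = 324
  FM-7: 4 × 8 × 6 = 192
RPN > 38: FM-1 (105), FM-3 (135), FM-5 (216), FM-6 (324), FM-7 (192).
Sum: 105 + 135 + 216 + 324 + 192 = 972.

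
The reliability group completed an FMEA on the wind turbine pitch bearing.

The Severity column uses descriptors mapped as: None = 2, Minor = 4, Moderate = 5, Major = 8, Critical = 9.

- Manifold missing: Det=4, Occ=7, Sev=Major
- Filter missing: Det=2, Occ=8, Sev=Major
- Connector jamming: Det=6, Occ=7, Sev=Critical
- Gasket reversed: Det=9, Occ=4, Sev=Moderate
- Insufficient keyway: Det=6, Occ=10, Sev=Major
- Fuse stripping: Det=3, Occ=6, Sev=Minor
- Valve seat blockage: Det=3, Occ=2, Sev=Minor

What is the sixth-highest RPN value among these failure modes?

72

RPN = Severity × Occurrence × Detection:
  Manifold missing: 8 × 7 × 4 = 224
  Filter missing: 8 × 8 × 2 = 128
  Connector jamming: 9 × 7 × 6 = 378
  Gasket reversed: 5 × 4 × 9 = 180
  Insufficient keyway: 8 × 10 × 6 = 480
  Fuse stripping: 4 × 6 × 3 = 72
  Valve seat blockage: 4 × 2 × 3 = 24
Sorted descending: 480, 378, 224, 180, 128, 72, 24.
The sixth-highest RPN is 72 (Fuse stripping).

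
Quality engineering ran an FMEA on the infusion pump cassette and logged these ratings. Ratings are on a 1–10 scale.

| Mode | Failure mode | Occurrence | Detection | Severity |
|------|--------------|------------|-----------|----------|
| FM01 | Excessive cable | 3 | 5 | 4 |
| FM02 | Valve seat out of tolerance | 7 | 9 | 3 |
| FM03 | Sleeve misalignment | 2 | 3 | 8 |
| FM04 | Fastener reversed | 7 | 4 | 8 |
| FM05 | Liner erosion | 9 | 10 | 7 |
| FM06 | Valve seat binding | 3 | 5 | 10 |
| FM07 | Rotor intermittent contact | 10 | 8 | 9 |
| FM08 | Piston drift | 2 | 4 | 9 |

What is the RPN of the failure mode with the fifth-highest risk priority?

RPN = Severity × Occurrence × Detection:
  FM01: 4 × 3 × 5 = 60
  FM02: 3 × 7 × 9 = 189
  FM03: 8 × 2 × 3 = 48
  FM04: 8 × 7 × 4 = 224
  FM05: 7 × 9 × 10 = 630
  FM06: 10 × 3 × 5 = 150
  FM07: 9 × 10 × 8 = 720
  FM08: 9 × 2 × 4 = 72
Sorted descending: 720, 630, 224, 189, 150, 72, 60, 48.
The fifth-highest RPN is 150 (FM06).

150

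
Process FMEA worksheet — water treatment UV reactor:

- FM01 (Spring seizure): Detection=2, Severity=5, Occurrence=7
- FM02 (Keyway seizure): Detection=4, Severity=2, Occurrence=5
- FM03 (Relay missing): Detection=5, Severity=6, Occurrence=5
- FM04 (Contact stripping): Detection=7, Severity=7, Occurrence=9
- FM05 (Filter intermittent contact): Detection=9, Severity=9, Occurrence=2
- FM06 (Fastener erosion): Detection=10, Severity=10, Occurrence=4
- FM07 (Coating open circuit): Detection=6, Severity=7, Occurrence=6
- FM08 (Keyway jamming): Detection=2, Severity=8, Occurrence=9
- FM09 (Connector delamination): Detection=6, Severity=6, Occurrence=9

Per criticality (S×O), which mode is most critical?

FM08

Criticality = Severity × Occurrence:
  FM01: 5 × 7 = 35
  FM02: 2 × 5 = 10
  FM03: 6 × 5 = 30
  FM04: 7 × 9 = 63
  FM05: 9 × 2 = 18
  FM06: 10 × 4 = 40
  FM07: 7 × 6 = 42
  FM08: 8 × 9 = 72
  FM09: 6 × 9 = 54
Highest criticality is 72 → FM08.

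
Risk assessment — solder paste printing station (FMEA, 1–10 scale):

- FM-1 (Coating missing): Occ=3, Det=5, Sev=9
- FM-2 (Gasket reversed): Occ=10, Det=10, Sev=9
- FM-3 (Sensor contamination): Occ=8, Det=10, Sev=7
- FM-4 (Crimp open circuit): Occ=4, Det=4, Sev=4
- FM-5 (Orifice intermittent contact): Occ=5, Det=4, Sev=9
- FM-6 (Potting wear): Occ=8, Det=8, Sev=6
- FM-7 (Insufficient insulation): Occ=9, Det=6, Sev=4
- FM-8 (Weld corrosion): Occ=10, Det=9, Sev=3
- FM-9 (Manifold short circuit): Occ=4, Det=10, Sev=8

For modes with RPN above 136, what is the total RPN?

2830

RPN = Severity × Occurrence × Detection:
  FM-1: 9 × 3 × 5 = 135
  FM-2: 9 × 10 × 10 = 900
  FM-3: 7 × 8 × 10 = 560
  FM-4: 4 × 4 × 4 = 64
  FM-5: 9 × 5 × 4 = 180
  FM-6: 6 × 8 × 8 = 384
  FM-7: 4 × 9 × 6 = 216
  FM-8: 3 × 10 × 9 = 270
  FM-9: 8 × 4 × 10 = 320
RPN > 136: FM-2 (900), FM-3 (560), FM-5 (180), FM-6 (384), FM-7 (216), FM-8 (270), FM-9 (320).
Sum: 900 + 560 + 180 + 384 + 216 + 270 + 320 = 2830.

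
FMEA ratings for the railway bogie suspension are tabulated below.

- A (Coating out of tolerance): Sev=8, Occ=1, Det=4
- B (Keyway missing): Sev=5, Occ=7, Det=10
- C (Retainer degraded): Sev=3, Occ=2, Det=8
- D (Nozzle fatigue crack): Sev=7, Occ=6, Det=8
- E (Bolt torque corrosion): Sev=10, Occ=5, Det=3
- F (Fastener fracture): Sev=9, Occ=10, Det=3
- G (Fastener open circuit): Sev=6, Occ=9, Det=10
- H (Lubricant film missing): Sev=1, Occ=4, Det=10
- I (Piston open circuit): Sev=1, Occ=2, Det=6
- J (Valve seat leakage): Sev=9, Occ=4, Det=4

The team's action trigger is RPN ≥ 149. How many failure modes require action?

5

RPN = Severity × Occurrence × Detection:
  A: 8 × 1 × 4 = 32
  B: 5 × 7 × 10 = 350
  C: 3 × 2 × 8 = 48
  D: 7 × 6 × 8 = 336
  E: 10 × 5 × 3 = 150
  F: 9 × 10 × 3 = 270
  G: 6 × 9 × 10 = 540
  H: 1 × 4 × 10 = 40
  I: 1 × 2 × 6 = 12
  J: 9 × 4 × 4 = 144
Modes with RPN ≥ 149: B (350), D (336), E (150), F (270), G (540) → 5.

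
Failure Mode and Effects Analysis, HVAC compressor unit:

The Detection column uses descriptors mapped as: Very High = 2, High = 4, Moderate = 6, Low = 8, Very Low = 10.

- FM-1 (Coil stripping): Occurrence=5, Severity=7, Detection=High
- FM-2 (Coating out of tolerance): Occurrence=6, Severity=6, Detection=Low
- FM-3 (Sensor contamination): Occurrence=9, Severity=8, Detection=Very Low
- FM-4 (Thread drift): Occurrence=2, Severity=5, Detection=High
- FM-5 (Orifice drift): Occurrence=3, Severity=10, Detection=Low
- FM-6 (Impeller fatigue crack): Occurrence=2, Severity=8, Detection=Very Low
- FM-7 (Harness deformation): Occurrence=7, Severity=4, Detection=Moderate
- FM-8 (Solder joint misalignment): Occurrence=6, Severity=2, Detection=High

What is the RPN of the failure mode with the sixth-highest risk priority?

RPN = Severity × Occurrence × Detection:
  FM-1: 7 × 5 × 4 = 140
  FM-2: 6 × 6 × 8 = 288
  FM-3: 8 × 9 × 10 = 720
  FM-4: 5 × 2 × 4 = 40
  FM-5: 10 × 3 × 8 = 240
  FM-6: 8 × 2 × 10 = 160
  FM-7: 4 × 7 × 6 = 168
  FM-8: 2 × 6 × 4 = 48
Sorted descending: 720, 288, 240, 168, 160, 140, 48, 40.
The sixth-highest RPN is 140 (FM-1).

140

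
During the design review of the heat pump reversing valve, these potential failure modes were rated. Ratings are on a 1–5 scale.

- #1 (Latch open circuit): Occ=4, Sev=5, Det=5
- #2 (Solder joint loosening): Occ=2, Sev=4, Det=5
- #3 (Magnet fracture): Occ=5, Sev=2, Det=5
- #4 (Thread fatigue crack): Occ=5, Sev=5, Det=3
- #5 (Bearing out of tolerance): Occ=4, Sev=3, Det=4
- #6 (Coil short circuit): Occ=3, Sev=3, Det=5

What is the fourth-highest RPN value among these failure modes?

RPN = Severity × Occurrence × Detection:
  #1: 5 × 4 × 5 = 100
  #2: 4 × 2 × 5 = 40
  #3: 2 × 5 × 5 = 50
  #4: 5 × 5 × 3 = 75
  #5: 3 × 4 × 4 = 48
  #6: 3 × 3 × 5 = 45
Sorted descending: 100, 75, 50, 48, 45, 40.
The fourth-highest RPN is 48 (#5).

48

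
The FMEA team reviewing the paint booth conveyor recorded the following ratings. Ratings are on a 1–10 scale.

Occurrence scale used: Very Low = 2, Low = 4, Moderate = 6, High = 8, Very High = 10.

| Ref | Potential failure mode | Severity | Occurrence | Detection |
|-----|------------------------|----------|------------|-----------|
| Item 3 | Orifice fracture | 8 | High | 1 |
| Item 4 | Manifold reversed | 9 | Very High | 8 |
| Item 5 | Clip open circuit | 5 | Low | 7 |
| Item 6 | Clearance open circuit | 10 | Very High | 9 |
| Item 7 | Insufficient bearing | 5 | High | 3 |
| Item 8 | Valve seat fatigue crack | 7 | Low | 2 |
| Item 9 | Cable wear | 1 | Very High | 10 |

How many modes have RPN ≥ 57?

RPN = Severity × Occurrence × Detection:
  Item 3: 8 × 8 × 1 = 64
  Item 4: 9 × 10 × 8 = 720
  Item 5: 5 × 4 × 7 = 140
  Item 6: 10 × 10 × 9 = 900
  Item 7: 5 × 8 × 3 = 120
  Item 8: 7 × 4 × 2 = 56
  Item 9: 1 × 10 × 10 = 100
Modes with RPN ≥ 57: Item 3 (64), Item 4 (720), Item 5 (140), Item 6 (900), Item 7 (120), Item 9 (100) → 6.

6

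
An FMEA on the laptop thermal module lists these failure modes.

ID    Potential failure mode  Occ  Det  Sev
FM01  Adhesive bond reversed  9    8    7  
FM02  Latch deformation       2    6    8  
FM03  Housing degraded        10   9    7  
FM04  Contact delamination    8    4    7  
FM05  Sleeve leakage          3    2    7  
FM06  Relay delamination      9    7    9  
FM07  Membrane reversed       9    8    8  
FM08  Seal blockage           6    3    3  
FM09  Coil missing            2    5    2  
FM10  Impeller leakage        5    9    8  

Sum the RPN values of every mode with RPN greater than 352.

2637

RPN = Severity × Occurrence × Detection:
  FM01: 7 × 9 × 8 = 504
  FM02: 8 × 2 × 6 = 96
  FM03: 7 × 10 × 9 = 630
  FM04: 7 × 8 × 4 = 224
  FM05: 7 × 3 × 2 = 42
  FM06: 9 × 9 × 7 = 567
  FM07: 8 × 9 × 8 = 576
  FM08: 3 × 6 × 3 = 54
  FM09: 2 × 2 × 5 = 20
  FM10: 8 × 5 × 9 = 360
RPN > 352: FM01 (504), FM03 (630), FM06 (567), FM07 (576), FM10 (360).
Sum: 504 + 630 + 567 + 576 + 360 = 2637.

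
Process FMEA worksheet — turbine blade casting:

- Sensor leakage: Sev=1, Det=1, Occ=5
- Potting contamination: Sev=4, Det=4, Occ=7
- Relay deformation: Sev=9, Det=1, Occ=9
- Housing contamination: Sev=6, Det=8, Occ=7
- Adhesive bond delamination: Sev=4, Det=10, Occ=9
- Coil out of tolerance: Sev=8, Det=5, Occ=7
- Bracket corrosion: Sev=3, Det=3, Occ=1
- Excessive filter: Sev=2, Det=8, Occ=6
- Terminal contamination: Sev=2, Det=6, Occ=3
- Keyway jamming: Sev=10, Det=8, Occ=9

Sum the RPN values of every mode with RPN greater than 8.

2030

RPN = Severity × Occurrence × Detection:
  Sensor leakage: 1 × 5 × 1 = 5
  Potting contamination: 4 × 7 × 4 = 112
  Relay deformation: 9 × 9 × 1 = 81
  Housing contamination: 6 × 7 × 8 = 336
  Adhesive bond delamination: 4 × 9 × 10 = 360
  Coil out of tolerance: 8 × 7 × 5 = 280
  Bracket corrosion: 3 × 1 × 3 = 9
  Excessive filter: 2 × 6 × 8 = 96
  Terminal contamination: 2 × 3 × 6 = 36
  Keyway jamming: 10 × 9 × 8 = 720
RPN > 8: Potting contamination (112), Relay deformation (81), Housing contamination (336), Adhesive bond delamination (360), Coil out of tolerance (280), Bracket corrosion (9), Excessive filter (96), Terminal contamination (36), Keyway jamming (720).
Sum: 112 + 81 + 336 + 360 + 280 + 9 + 96 + 36 + 720 = 2030.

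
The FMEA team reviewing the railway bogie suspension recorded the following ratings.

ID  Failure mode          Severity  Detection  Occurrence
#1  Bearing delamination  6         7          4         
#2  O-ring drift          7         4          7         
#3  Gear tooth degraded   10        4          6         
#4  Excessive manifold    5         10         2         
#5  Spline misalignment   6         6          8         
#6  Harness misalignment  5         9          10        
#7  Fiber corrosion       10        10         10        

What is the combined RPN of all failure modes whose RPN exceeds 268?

RPN = Severity × Occurrence × Detection:
  #1: 6 × 4 × 7 = 168
  #2: 7 × 7 × 4 = 196
  #3: 10 × 6 × 4 = 240
  #4: 5 × 2 × 10 = 100
  #5: 6 × 8 × 6 = 288
  #6: 5 × 10 × 9 = 450
  #7: 10 × 10 × 10 = 1000
RPN > 268: #5 (288), #6 (450), #7 (1000).
Sum: 288 + 450 + 1000 = 1738.

1738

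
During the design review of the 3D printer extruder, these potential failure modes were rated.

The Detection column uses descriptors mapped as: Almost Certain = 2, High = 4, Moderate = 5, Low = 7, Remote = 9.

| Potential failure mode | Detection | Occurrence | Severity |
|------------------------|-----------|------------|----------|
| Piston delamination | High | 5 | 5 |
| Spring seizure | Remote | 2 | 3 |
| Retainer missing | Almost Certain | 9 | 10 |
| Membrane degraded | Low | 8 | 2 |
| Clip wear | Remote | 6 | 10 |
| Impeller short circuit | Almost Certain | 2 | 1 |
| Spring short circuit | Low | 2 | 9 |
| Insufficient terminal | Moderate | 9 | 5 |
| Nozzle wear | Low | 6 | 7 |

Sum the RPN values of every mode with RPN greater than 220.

1059

RPN = Severity × Occurrence × Detection:
  Piston delamination: 5 × 5 × 4 = 100
  Spring seizure: 3 × 2 × 9 = 54
  Retainer missing: 10 × 9 × 2 = 180
  Membrane degraded: 2 × 8 × 7 = 112
  Clip wear: 10 × 6 × 9 = 540
  Impeller short circuit: 1 × 2 × 2 = 4
  Spring short circuit: 9 × 2 × 7 = 126
  Insufficient terminal: 5 × 9 × 5 = 225
  Nozzle wear: 7 × 6 × 7 = 294
RPN > 220: Clip wear (540), Insufficient terminal (225), Nozzle wear (294).
Sum: 540 + 225 + 294 = 1059.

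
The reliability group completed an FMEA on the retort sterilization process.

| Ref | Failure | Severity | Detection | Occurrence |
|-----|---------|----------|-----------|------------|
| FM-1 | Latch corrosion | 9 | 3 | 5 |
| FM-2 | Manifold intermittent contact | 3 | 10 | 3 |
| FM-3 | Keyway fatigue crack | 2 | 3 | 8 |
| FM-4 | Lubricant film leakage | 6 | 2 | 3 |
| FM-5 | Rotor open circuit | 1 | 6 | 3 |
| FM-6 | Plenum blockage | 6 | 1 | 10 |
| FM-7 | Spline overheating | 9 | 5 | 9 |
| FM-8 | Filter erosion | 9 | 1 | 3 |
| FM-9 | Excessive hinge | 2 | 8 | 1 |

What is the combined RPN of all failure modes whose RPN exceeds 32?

RPN = Severity × Occurrence × Detection:
  FM-1: 9 × 5 × 3 = 135
  FM-2: 3 × 3 × 10 = 90
  FM-3: 2 × 8 × 3 = 48
  FM-4: 6 × 3 × 2 = 36
  FM-5: 1 × 3 × 6 = 18
  FM-6: 6 × 10 × 1 = 60
  FM-7: 9 × 9 × 5 = 405
  FM-8: 9 × 3 × 1 = 27
  FM-9: 2 × 1 × 8 = 16
RPN > 32: FM-1 (135), FM-2 (90), FM-3 (48), FM-4 (36), FM-6 (60), FM-7 (405).
Sum: 135 + 90 + 48 + 36 + 60 + 405 = 774.

774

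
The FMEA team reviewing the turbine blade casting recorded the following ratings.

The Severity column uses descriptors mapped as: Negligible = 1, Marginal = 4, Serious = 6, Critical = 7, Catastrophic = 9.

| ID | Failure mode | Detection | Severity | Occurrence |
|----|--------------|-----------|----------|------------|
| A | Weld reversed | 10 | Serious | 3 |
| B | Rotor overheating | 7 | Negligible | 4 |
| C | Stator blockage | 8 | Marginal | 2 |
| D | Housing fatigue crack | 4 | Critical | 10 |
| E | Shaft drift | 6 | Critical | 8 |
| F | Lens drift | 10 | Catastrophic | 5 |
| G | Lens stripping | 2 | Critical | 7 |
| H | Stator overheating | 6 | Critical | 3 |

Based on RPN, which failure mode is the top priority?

F

RPN = Severity × Occurrence × Detection:
  A: 6 × 3 × 10 = 180
  B: 1 × 4 × 7 = 28
  C: 4 × 2 × 8 = 64
  D: 7 × 10 × 4 = 280
  E: 7 × 8 × 6 = 336
  F: 9 × 5 × 10 = 450
  G: 7 × 7 × 2 = 98
  H: 7 × 3 × 6 = 126
Highest RPN is 450 → F.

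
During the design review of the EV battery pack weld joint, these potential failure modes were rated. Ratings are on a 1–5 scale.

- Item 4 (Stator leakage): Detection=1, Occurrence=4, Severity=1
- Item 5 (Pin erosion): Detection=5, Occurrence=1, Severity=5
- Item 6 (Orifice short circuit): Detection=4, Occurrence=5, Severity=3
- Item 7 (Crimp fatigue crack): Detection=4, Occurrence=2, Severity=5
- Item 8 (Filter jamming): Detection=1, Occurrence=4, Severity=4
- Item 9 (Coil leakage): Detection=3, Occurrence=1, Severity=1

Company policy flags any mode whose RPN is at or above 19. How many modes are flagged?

3

RPN = Severity × Occurrence × Detection:
  Item 4: 1 × 4 × 1 = 4
  Item 5: 5 × 1 × 5 = 25
  Item 6: 3 × 5 × 4 = 60
  Item 7: 5 × 2 × 4 = 40
  Item 8: 4 × 4 × 1 = 16
  Item 9: 1 × 1 × 3 = 3
Modes with RPN ≥ 19: Item 5 (25), Item 6 (60), Item 7 (40) → 3.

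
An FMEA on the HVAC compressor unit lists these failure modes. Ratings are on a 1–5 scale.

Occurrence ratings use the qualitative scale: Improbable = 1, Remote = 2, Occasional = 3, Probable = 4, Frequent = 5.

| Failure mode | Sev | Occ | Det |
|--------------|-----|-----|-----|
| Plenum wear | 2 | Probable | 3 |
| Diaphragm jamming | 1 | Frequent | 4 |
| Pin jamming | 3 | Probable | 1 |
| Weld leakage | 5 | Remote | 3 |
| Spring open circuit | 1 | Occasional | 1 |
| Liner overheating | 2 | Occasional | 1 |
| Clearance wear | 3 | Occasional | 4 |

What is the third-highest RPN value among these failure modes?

24

RPN = Severity × Occurrence × Detection:
  Plenum wear: 2 × 4 × 3 = 24
  Diaphragm jamming: 1 × 5 × 4 = 20
  Pin jamming: 3 × 4 × 1 = 12
  Weld leakage: 5 × 2 × 3 = 30
  Spring open circuit: 1 × 3 × 1 = 3
  Liner overheating: 2 × 3 × 1 = 6
  Clearance wear: 3 × 3 × 4 = 36
Sorted descending: 36, 30, 24, 20, 12, 6, 3.
The third-highest RPN is 24 (Plenum wear).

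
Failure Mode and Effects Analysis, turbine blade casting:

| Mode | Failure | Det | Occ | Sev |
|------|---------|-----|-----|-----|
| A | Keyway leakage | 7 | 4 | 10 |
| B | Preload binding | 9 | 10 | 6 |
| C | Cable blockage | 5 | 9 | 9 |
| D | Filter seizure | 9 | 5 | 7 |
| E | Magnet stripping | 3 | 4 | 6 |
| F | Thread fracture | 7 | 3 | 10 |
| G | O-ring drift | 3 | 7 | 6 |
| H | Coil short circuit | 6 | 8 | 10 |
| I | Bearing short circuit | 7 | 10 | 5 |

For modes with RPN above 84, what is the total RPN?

2706

RPN = Severity × Occurrence × Detection:
  A: 10 × 4 × 7 = 280
  B: 6 × 10 × 9 = 540
  C: 9 × 9 × 5 = 405
  D: 7 × 5 × 9 = 315
  E: 6 × 4 × 3 = 72
  F: 10 × 3 × 7 = 210
  G: 6 × 7 × 3 = 126
  H: 10 × 8 × 6 = 480
  I: 5 × 10 × 7 = 350
RPN > 84: A (280), B (540), C (405), D (315), F (210), G (126), H (480), I (350).
Sum: 280 + 540 + 405 + 315 + 210 + 126 + 480 + 350 = 2706.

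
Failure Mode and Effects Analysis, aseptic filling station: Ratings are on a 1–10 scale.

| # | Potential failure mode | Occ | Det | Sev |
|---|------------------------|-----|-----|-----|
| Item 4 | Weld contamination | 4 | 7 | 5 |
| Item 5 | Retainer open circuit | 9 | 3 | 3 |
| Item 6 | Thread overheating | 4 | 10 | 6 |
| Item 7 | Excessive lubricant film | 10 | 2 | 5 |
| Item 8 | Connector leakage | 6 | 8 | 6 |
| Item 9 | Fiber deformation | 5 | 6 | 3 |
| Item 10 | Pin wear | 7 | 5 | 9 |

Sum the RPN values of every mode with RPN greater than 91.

RPN = Severity × Occurrence × Detection:
  Item 4: 5 × 4 × 7 = 140
  Item 5: 3 × 9 × 3 = 81
  Item 6: 6 × 4 × 10 = 240
  Item 7: 5 × 10 × 2 = 100
  Item 8: 6 × 6 × 8 = 288
  Item 9: 3 × 5 × 6 = 90
  Item 10: 9 × 7 × 5 = 315
RPN > 91: Item 4 (140), Item 6 (240), Item 7 (100), Item 8 (288), Item 10 (315).
Sum: 140 + 240 + 100 + 288 + 315 = 1083.

1083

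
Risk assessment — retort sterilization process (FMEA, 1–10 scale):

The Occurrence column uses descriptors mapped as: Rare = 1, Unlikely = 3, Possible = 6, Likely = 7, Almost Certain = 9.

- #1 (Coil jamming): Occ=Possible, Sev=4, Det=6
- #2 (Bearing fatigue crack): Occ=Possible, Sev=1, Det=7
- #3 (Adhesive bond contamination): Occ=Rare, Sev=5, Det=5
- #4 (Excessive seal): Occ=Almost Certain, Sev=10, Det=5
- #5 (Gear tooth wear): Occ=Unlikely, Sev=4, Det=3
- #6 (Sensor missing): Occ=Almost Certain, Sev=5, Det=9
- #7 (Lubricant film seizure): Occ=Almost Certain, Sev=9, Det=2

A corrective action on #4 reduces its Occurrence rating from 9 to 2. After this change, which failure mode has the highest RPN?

RPN = Severity × Occurrence × Detection:
  #1: 4 × 6 × 6 = 144
  #2: 1 × 6 × 7 = 42
  #3: 5 × 1 × 5 = 25
  #4: 10 × 9 × 5 = 450
  #5: 4 × 3 × 3 = 36
  #6: 5 × 9 × 9 = 405
  #7: 9 × 9 × 2 = 162
After action: #4 → 10 × 2 × 5 = 100.
Revised RPNs: #6=405, #7=162, #1=144, #4=100, #2=42, #5=36, #3=25.
Highest is now #6 (405).

#6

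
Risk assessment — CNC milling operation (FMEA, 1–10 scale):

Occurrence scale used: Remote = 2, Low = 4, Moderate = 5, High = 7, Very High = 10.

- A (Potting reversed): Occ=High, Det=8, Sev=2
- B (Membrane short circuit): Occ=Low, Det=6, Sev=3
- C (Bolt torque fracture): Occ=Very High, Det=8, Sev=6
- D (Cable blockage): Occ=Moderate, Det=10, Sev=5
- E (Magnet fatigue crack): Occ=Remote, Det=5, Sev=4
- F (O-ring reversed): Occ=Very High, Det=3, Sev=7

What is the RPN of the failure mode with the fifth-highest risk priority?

72

RPN = Severity × Occurrence × Detection:
  A: 2 × 7 × 8 = 112
  B: 3 × 4 × 6 = 72
  C: 6 × 10 × 8 = 480
  D: 5 × 5 × 10 = 250
  E: 4 × 2 × 5 = 40
  F: 7 × 10 × 3 = 210
Sorted descending: 480, 250, 210, 112, 72, 40.
The fifth-highest RPN is 72 (B).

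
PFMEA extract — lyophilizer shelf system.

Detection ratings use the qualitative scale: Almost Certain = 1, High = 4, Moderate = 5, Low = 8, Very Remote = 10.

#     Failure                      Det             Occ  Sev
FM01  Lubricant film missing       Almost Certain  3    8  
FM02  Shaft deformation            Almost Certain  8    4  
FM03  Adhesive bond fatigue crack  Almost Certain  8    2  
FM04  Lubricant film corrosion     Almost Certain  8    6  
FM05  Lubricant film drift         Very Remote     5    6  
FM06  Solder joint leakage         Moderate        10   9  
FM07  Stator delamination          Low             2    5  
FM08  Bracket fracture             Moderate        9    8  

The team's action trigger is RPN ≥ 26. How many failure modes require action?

6

RPN = Severity × Occurrence × Detection:
  FM01: 8 × 3 × 1 = 24
  FM02: 4 × 8 × 1 = 32
  FM03: 2 × 8 × 1 = 16
  FM04: 6 × 8 × 1 = 48
  FM05: 6 × 5 × 10 = 300
  FM06: 9 × 10 × 5 = 450
  FM07: 5 × 2 × 8 = 80
  FM08: 8 × 9 × 5 = 360
Modes with RPN ≥ 26: FM02 (32), FM04 (48), FM05 (300), FM06 (450), FM07 (80), FM08 (360) → 6.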